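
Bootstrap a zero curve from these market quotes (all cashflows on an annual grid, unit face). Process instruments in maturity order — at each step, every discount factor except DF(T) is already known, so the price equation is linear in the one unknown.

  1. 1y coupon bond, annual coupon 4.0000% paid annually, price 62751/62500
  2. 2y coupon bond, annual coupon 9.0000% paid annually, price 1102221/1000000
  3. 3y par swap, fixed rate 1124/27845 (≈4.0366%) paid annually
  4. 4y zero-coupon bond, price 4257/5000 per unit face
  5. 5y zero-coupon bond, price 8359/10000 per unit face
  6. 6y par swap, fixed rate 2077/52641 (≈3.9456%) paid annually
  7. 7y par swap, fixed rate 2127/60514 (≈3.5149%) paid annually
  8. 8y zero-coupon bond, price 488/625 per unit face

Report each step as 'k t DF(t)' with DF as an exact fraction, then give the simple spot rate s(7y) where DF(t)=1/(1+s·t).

step 1 [1y] bond c/1=1/25: DF=(62751/62500 − 1/25·(0))/(1+1/25) = 4827/5000 ≈ 0.965400
step 2 [2y] bond c/1=9/100: DF=(1102221/1000000 − 9/100·(0.965400))/(1+9/100) = 1863/2000 ≈ 0.931500
step 3 [3y] swap r/1=1124/27845: DF=(1 − 1124/27845·(0.965400+0.931500))/(1+1124/27845) = 2219/2500 ≈ 0.887600
step 4 [4y] zero: DF = P = 4257/5000 ≈ 0.851400
step 5 [5y] zero: DF = P = 8359/10000 ≈ 0.835900
step 6 [6y] swap r/1=2077/52641: DF=(1 − 2077/52641·(0.965400+0.931500+0.887600+0.851400+0.835900))/(1+2077/52641) = 7923/10000 ≈ 0.792300
step 7 [7y] swap r/1=2127/60514: DF=(1 − 2127/60514·(0.965400+0.931500+0.887600+0.851400+0.835900+0.792300))/(1+2127/60514) = 7873/10000 ≈ 0.787300
step 8 [8y] zero: DF = P = 488/625 ≈ 0.780800

1 1 4827/5000
2 2 1863/2000
3 3 2219/2500
4 4 4257/5000
5 5 8359/10000
6 6 7923/10000
7 7 7873/10000
8 8 488/625
s(7y) = (1/(7873/10000) − 1)/(7) = 2127/55111 ≈ 3.8595%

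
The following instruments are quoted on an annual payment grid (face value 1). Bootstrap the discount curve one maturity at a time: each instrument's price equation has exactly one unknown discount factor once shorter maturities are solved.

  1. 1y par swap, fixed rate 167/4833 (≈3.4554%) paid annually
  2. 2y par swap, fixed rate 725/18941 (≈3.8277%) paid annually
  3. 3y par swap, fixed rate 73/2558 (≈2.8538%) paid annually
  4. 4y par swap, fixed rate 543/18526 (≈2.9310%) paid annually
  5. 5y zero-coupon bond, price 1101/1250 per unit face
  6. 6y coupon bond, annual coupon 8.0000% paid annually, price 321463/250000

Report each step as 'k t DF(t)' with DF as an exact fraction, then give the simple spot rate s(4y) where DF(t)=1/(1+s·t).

1 1 4833/5000
2 2 371/400
3 3 9197/10000
4 4 4457/5000
5 5 1101/1250
6 6 8509/10000
s(4y) = (1/(4457/5000) − 1)/(4) = 543/17828 ≈ 3.0458%

step 1 [1y] swap r/1=167/4833: DF=(1 − 167/4833·(0))/(1+167/4833) = 4833/5000 ≈ 0.966600
step 2 [2y] swap r/1=725/18941: DF=(1 − 725/18941·(0.966600))/(1+725/18941) = 371/400 ≈ 0.927500
step 3 [3y] swap r/1=73/2558: DF=(1 − 73/2558·(0.966600+0.927500))/(1+73/2558) = 9197/10000 ≈ 0.919700
step 4 [4y] swap r/1=543/18526: DF=(1 − 543/18526·(0.966600+0.927500+0.919700))/(1+543/18526) = 4457/5000 ≈ 0.891400
step 5 [5y] zero: DF = P = 1101/1250 ≈ 0.880800
step 6 [6y] bond c/1=2/25: DF=(321463/250000 − 2/25·(0.966600+0.927500+0.919700+0.891400+0.880800))/(1+2/25) = 8509/10000 ≈ 0.850900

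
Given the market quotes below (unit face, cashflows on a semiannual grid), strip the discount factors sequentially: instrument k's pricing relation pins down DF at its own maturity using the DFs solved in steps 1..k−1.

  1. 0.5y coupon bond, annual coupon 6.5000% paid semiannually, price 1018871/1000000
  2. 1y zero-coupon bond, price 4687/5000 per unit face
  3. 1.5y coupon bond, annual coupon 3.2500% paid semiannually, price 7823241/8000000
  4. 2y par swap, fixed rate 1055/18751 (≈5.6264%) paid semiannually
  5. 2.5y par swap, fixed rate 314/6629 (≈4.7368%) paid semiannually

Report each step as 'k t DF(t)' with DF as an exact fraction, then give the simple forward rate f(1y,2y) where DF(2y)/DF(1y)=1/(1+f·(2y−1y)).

1 1/2 2467/2500
2 1 4687/5000
3 3/2 1863/2000
4 2 1789/2000
5 5/2 8901/10000
f(1y,2y) = ((4687/5000)/(1789/2000) − 1)/(1) = 429/8945 ≈ 4.7960%

step 1 [0.5y] bond c/2=13/400: DF=(1018871/1000000 − 13/400·(0))/(1+13/400) = 2467/2500 ≈ 0.986800
step 2 [1y] zero: DF = P = 4687/5000 ≈ 0.937400
step 3 [1.5y] bond c/2=13/800: DF=(7823241/8000000 − 13/800·(0.986800+0.937400))/(1+13/800) = 1863/2000 ≈ 0.931500
step 4 [2y] swap r/2=1055/37502: DF=(1 − 1055/37502·(0.986800+0.937400+0.931500))/(1+1055/37502) = 1789/2000 ≈ 0.894500
step 5 [2.5y] swap r/2=157/6629: DF=(1 − 157/6629·(0.986800+0.937400+0.931500+0.894500))/(1+157/6629) = 8901/10000 ≈ 0.890100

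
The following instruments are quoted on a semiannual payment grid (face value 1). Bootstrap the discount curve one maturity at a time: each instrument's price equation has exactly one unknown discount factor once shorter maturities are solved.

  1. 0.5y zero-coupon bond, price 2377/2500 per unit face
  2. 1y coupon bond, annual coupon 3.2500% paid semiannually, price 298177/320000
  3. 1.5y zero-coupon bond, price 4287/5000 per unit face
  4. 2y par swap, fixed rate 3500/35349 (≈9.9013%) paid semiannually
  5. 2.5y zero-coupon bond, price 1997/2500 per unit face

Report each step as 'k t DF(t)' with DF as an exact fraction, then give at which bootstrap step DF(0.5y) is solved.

step 1 [0.5y] zero: DF = P = 2377/2500 ≈ 0.950800
step 2 [1y] bond c/2=13/800: DF=(298177/320000 − 13/800·(0.950800))/(1+13/800) = 9017/10000 ≈ 0.901700
step 3 [1.5y] zero: DF = P = 4287/5000 ≈ 0.857400
step 4 [2y] swap r/2=1750/35349: DF=(1 − 1750/35349·(0.950800+0.901700+0.857400))/(1+1750/35349) = 33/40 ≈ 0.825000
step 5 [2.5y] zero: DF = P = 1997/2500 ≈ 0.798800

1 1/2 2377/2500
2 1 9017/10000
3 3/2 4287/5000
4 2 33/40
5 5/2 1997/2500
DF(0.5y) is solved at step 1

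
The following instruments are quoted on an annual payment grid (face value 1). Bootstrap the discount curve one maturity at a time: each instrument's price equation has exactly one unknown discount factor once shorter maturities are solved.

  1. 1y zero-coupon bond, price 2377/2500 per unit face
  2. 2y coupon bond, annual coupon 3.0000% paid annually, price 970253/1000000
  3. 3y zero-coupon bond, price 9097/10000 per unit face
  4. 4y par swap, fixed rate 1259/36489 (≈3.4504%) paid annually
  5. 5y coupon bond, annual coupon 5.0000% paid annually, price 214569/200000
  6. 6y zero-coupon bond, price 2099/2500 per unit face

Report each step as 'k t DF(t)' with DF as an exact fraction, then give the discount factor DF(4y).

1 1 2377/2500
2 2 9143/10000
3 3 9097/10000
4 4 8741/10000
5 5 106/125
6 6 2099/2500
DF(4y) = 8741/10000 ≈ 0.874100

step 1 [1y] zero: DF = P = 2377/2500 ≈ 0.950800
step 2 [2y] bond c/1=3/100: DF=(970253/1000000 − 3/100·(0.950800))/(1+3/100) = 9143/10000 ≈ 0.914300
step 3 [3y] zero: DF = P = 9097/10000 ≈ 0.909700
step 4 [4y] swap r/1=1259/36489: DF=(1 − 1259/36489·(0.950800+0.914300+0.909700))/(1+1259/36489) = 8741/10000 ≈ 0.874100
step 5 [5y] bond c/1=1/20: DF=(214569/200000 − 1/20·(0.950800+0.914300+0.909700+0.874100))/(1+1/20) = 106/125 ≈ 0.848000
step 6 [6y] zero: DF = P = 2099/2500 ≈ 0.839600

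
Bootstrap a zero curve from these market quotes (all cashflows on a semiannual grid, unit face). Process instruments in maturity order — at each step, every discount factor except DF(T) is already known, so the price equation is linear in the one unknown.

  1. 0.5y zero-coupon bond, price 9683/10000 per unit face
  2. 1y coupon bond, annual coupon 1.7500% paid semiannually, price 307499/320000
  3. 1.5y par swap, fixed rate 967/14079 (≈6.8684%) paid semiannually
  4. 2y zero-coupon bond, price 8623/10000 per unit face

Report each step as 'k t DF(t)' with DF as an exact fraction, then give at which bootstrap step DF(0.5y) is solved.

1 1/2 9683/10000
2 1 4721/5000
3 3/2 9033/10000
4 2 8623/10000
DF(0.5y) is solved at step 1

step 1 [0.5y] zero: DF = P = 9683/10000 ≈ 0.968300
step 2 [1y] bond c/2=7/800: DF=(307499/320000 − 7/800·(0.968300))/(1+7/800) = 4721/5000 ≈ 0.944200
step 3 [1.5y] swap r/2=967/28158: DF=(1 − 967/28158·(0.968300+0.944200))/(1+967/28158) = 9033/10000 ≈ 0.903300
step 4 [2y] zero: DF = P = 8623/10000 ≈ 0.862300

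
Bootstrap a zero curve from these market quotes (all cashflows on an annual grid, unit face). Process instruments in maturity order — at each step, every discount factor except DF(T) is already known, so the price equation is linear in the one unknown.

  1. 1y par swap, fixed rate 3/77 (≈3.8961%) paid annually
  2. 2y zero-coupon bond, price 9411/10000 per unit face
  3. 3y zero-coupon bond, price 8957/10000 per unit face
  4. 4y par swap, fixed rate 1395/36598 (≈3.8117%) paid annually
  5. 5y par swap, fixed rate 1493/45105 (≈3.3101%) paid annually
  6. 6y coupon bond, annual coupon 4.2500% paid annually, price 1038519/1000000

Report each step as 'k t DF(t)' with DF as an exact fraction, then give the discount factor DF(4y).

step 1 [1y] swap r/1=3/77: DF=(1 − 3/77·(0))/(1+3/77) = 77/80 ≈ 0.962500
step 2 [2y] zero: DF = P = 9411/10000 ≈ 0.941100
step 3 [3y] zero: DF = P = 8957/10000 ≈ 0.895700
step 4 [4y] swap r/1=1395/36598: DF=(1 − 1395/36598·(0.962500+0.941100+0.895700))/(1+1395/36598) = 1721/2000 ≈ 0.860500
step 5 [5y] swap r/1=1493/45105: DF=(1 − 1493/45105·(0.962500+0.941100+0.895700+0.860500))/(1+1493/45105) = 8507/10000 ≈ 0.850700
step 6 [6y] bond c/1=17/400: DF=(1038519/1000000 − 17/400·(0.962500+0.941100+0.895700+0.860500+0.850700))/(1+17/400) = 8123/10000 ≈ 0.812300

1 1 77/80
2 2 9411/10000
3 3 8957/10000
4 4 1721/2000
5 5 8507/10000
6 6 8123/10000
DF(4y) = 1721/2000 ≈ 0.860500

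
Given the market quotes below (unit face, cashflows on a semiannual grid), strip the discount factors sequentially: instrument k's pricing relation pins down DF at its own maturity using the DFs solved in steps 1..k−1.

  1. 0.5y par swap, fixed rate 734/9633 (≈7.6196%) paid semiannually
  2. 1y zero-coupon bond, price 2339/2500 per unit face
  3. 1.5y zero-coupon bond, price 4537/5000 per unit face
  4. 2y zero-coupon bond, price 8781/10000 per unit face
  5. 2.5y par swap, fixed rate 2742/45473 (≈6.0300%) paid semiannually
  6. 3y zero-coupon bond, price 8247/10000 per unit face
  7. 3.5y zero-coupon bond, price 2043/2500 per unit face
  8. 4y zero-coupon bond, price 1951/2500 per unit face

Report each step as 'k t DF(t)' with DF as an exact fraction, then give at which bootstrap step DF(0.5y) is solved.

step 1 [0.5y] swap r/2=367/9633: DF=(1 − 367/9633·(0))/(1+367/9633) = 9633/10000 ≈ 0.963300
step 2 [1y] zero: DF = P = 2339/2500 ≈ 0.935600
step 3 [1.5y] zero: DF = P = 4537/5000 ≈ 0.907400
step 4 [2y] zero: DF = P = 8781/10000 ≈ 0.878100
step 5 [2.5y] swap r/2=1371/45473: DF=(1 − 1371/45473·(0.963300+0.935600+0.907400+0.878100))/(1+1371/45473) = 8629/10000 ≈ 0.862900
step 6 [3y] zero: DF = P = 8247/10000 ≈ 0.824700
step 7 [3.5y] zero: DF = P = 2043/2500 ≈ 0.817200
step 8 [4y] zero: DF = P = 1951/2500 ≈ 0.780400

1 1/2 9633/10000
2 1 2339/2500
3 3/2 4537/5000
4 2 8781/10000
5 5/2 8629/10000
6 3 8247/10000
7 7/2 2043/2500
8 4 1951/2500
DF(0.5y) is solved at step 1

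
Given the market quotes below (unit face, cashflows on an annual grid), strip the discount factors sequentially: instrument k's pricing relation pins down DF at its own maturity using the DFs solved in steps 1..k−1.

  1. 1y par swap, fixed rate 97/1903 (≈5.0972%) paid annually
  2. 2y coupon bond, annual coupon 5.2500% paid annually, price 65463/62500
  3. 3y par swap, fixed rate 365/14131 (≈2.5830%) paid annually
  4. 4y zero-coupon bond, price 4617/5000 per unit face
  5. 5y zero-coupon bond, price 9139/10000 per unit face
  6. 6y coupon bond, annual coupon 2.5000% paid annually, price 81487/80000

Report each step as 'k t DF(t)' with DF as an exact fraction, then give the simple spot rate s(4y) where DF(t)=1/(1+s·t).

step 1 [1y] swap r/1=97/1903: DF=(1 − 97/1903·(0))/(1+97/1903) = 1903/2000 ≈ 0.951500
step 2 [2y] bond c/1=21/400: DF=(65463/62500 − 21/400·(0.951500))/(1+21/400) = 9477/10000 ≈ 0.947700
step 3 [3y] swap r/1=365/14131: DF=(1 − 365/14131·(0.951500+0.947700))/(1+365/14131) = 927/1000 ≈ 0.927000
step 4 [4y] zero: DF = P = 4617/5000 ≈ 0.923400
step 5 [5y] zero: DF = P = 9139/10000 ≈ 0.913900
step 6 [6y] bond c/1=1/40: DF=(81487/80000 − 1/40·(0.951500+0.947700+0.927000+0.923400+0.913900))/(1+1/40) = 22/25 ≈ 0.880000

1 1 1903/2000
2 2 9477/10000
3 3 927/1000
4 4 4617/5000
5 5 9139/10000
6 6 22/25
s(4y) = (1/(4617/5000) − 1)/(4) = 383/18468 ≈ 2.0739%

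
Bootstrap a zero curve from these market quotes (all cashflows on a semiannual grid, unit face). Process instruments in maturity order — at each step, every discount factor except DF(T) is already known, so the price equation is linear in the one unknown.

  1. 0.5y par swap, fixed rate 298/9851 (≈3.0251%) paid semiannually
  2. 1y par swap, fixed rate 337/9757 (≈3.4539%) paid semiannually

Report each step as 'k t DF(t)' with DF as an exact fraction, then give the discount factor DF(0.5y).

1 1/2 9851/10000
2 1 9663/10000
DF(0.5y) = 9851/10000 ≈ 0.985100

step 1 [0.5y] swap r/2=149/9851: DF=(1 − 149/9851·(0))/(1+149/9851) = 9851/10000 ≈ 0.985100
step 2 [1y] swap r/2=337/19514: DF=(1 − 337/19514·(0.985100))/(1+337/19514) = 9663/10000 ≈ 0.966300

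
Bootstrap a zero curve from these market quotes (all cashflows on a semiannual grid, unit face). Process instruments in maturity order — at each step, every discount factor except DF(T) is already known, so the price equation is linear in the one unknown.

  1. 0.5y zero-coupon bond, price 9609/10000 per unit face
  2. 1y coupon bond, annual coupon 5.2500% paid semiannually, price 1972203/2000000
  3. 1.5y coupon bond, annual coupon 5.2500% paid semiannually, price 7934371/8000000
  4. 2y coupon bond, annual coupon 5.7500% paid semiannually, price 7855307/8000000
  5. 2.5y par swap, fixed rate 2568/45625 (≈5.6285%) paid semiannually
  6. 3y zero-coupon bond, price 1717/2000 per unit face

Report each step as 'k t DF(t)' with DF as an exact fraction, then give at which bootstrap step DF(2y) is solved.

step 1 [0.5y] zero: DF = P = 9609/10000 ≈ 0.960900
step 2 [1y] bond c/2=21/800: DF=(1972203/2000000 − 21/800·(0.960900))/(1+21/800) = 9363/10000 ≈ 0.936300
step 3 [1.5y] bond c/2=21/800: DF=(7934371/8000000 − 21/800·(0.960900+0.936300))/(1+21/800) = 9179/10000 ≈ 0.917900
step 4 [2y] bond c/2=23/800: DF=(7855307/8000000 − 23/800·(0.960900+0.936300+0.917900))/(1+23/800) = 4379/5000 ≈ 0.875800
step 5 [2.5y] swap r/2=1284/45625: DF=(1 − 1284/45625·(0.960900+0.936300+0.917900+0.875800))/(1+1284/45625) = 2179/2500 ≈ 0.871600
step 6 [3y] zero: DF = P = 1717/2000 ≈ 0.858500

1 1/2 9609/10000
2 1 9363/10000
3 3/2 9179/10000
4 2 4379/5000
5 5/2 2179/2500
6 3 1717/2000
DF(2y) is solved at step 4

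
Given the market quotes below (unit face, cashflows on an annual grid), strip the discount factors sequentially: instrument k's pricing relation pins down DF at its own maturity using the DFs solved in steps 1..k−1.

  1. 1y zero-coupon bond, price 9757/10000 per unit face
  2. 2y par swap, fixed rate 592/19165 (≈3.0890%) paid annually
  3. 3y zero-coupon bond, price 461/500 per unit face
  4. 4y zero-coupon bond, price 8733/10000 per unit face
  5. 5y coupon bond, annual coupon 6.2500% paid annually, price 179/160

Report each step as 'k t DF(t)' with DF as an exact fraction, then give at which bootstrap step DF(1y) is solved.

step 1 [1y] zero: DF = P = 9757/10000 ≈ 0.975700
step 2 [2y] swap r/1=592/19165: DF=(1 − 592/19165·(0.975700))/(1+592/19165) = 588/625 ≈ 0.940800
step 3 [3y] zero: DF = P = 461/500 ≈ 0.922000
step 4 [4y] zero: DF = P = 8733/10000 ≈ 0.873300
step 5 [5y] bond c/1=1/16: DF=(179/160 − 1/16·(0.975700+0.940800+0.922000+0.873300))/(1+1/16) = 4173/5000 ≈ 0.834600

1 1 9757/10000
2 2 588/625
3 3 461/500
4 4 8733/10000
5 5 4173/5000
DF(1y) is solved at step 1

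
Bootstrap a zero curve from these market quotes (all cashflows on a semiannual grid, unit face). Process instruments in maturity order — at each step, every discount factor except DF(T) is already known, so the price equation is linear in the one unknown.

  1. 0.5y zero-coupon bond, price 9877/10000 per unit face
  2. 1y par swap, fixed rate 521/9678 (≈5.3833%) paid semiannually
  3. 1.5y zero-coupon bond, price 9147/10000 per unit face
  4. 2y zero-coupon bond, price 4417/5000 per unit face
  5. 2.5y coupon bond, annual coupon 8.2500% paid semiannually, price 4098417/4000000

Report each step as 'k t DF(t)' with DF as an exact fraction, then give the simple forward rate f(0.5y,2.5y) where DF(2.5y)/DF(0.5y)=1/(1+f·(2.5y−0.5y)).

step 1 [0.5y] zero: DF = P = 9877/10000 ≈ 0.987700
step 2 [1y] swap r/2=521/19356: DF=(1 − 521/19356·(0.987700))/(1+521/19356) = 9479/10000 ≈ 0.947900
step 3 [1.5y] zero: DF = P = 9147/10000 ≈ 0.914700
step 4 [2y] zero: DF = P = 4417/5000 ≈ 0.883400
step 5 [2.5y] bond c/2=33/800: DF=(4098417/4000000 − 33/800·(0.987700+0.947900+0.914700+0.883400))/(1+33/800) = 8361/10000 ≈ 0.836100

1 1/2 9877/10000
2 1 9479/10000
3 3/2 9147/10000
4 2 4417/5000
5 5/2 8361/10000
f(0.5y,2.5y) = ((9877/10000)/(8361/10000) − 1)/(2) = 758/8361 ≈ 9.0659%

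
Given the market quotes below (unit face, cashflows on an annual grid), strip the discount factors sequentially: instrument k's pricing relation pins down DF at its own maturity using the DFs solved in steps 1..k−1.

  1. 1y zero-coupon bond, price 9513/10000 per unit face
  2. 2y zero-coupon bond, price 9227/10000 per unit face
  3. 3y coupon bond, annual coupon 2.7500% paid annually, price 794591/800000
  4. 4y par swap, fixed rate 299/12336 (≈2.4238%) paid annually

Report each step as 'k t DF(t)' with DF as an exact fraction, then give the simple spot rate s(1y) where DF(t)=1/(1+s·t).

step 1 [1y] zero: DF = P = 9513/10000 ≈ 0.951300
step 2 [2y] zero: DF = P = 9227/10000 ≈ 0.922700
step 3 [3y] bond c/1=11/400: DF=(794591/800000 − 11/400·(0.951300+0.922700))/(1+11/400) = 1833/2000 ≈ 0.916500
step 4 [4y] swap r/1=299/12336: DF=(1 − 299/12336·(0.951300+0.922700+0.916500))/(1+299/12336) = 9103/10000 ≈ 0.910300

1 1 9513/10000
2 2 9227/10000
3 3 1833/2000
4 4 9103/10000
s(1y) = (1/(9513/10000) − 1)/(1) = 487/9513 ≈ 5.1193%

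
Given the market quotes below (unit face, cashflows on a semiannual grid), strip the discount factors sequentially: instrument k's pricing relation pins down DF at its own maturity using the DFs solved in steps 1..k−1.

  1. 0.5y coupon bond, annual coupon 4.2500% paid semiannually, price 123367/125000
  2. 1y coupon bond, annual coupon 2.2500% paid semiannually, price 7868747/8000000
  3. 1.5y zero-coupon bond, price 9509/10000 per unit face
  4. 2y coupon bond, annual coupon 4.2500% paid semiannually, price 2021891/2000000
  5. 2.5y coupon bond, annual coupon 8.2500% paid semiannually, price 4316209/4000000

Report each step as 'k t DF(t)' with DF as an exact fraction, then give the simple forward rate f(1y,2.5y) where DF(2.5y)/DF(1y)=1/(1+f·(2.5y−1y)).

1 1/2 604/625
2 1 9619/10000
3 3/2 9509/10000
4 2 93/100
5 5/2 4427/5000
f(1y,2.5y) = ((9619/10000)/(4427/5000) − 1)/(3/2) = 255/4427 ≈ 5.7601%

step 1 [0.5y] bond c/2=17/800: DF=(123367/125000 − 17/800·(0))/(1+17/800) = 604/625 ≈ 0.966400
step 2 [1y] bond c/2=9/800: DF=(7868747/8000000 − 9/800·(0.966400))/(1+9/800) = 9619/10000 ≈ 0.961900
step 3 [1.5y] zero: DF = P = 9509/10000 ≈ 0.950900
step 4 [2y] bond c/2=17/800: DF=(2021891/2000000 − 17/800·(0.966400+0.961900+0.950900))/(1+17/800) = 93/100 ≈ 0.930000
step 5 [2.5y] bond c/2=33/800: DF=(4316209/4000000 − 33/800·(0.966400+0.961900+0.950900+0.930000))/(1+33/800) = 4427/5000 ≈ 0.885400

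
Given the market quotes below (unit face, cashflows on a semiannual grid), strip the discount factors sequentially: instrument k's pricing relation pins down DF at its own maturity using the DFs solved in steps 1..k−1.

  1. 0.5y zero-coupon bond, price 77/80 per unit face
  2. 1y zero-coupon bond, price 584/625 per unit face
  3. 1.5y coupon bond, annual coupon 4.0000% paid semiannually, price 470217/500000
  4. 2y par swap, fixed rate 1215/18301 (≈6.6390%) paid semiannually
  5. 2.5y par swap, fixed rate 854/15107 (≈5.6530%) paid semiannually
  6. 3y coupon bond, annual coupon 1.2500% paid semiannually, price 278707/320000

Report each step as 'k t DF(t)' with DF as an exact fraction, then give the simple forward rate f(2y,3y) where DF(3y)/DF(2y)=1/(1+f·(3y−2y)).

step 1 [0.5y] zero: DF = P = 77/80 ≈ 0.962500
step 2 [1y] zero: DF = P = 584/625 ≈ 0.934400
step 3 [1.5y] bond c/2=1/50: DF=(470217/500000 − 1/50·(0.962500+0.934400))/(1+1/50) = 553/625 ≈ 0.884800
step 4 [2y] swap r/2=1215/36602: DF=(1 − 1215/36602·(0.962500+0.934400+0.884800))/(1+1215/36602) = 1757/2000 ≈ 0.878500
step 5 [2.5y] swap r/2=427/15107: DF=(1 − 427/15107·(0.962500+0.934400+0.884800+0.878500))/(1+427/15107) = 8719/10000 ≈ 0.871900
step 6 [3y] bond c/2=1/160: DF=(278707/320000 − 1/160·(0.962500+0.934400+0.884800+0.878500+0.871900))/(1+1/160) = 4187/5000 ≈ 0.837400

1 1/2 77/80
2 1 584/625
3 3/2 553/625
4 2 1757/2000
5 5/2 8719/10000
6 3 4187/5000
f(2y,3y) = ((1757/2000)/(4187/5000) − 1)/(1) = 411/8374 ≈ 4.9080%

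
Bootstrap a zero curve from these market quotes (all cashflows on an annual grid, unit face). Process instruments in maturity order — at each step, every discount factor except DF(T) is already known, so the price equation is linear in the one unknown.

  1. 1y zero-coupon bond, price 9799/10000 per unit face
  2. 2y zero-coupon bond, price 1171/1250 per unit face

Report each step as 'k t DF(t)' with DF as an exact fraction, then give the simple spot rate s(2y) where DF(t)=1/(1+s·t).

1 1 9799/10000
2 2 1171/1250
s(2y) = (1/(1171/1250) − 1)/(2) = 79/2342 ≈ 3.3732%

step 1 [1y] zero: DF = P = 9799/10000 ≈ 0.979900
step 2 [2y] zero: DF = P = 1171/1250 ≈ 0.936800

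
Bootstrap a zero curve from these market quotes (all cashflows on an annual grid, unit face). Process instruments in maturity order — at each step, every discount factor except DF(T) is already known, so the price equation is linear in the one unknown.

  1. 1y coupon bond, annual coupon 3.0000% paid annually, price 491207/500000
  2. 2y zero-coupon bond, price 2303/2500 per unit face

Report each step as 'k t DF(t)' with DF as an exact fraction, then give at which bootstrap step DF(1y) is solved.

step 1 [1y] bond c/1=3/100: DF=(491207/500000 − 3/100·(0))/(1+3/100) = 4769/5000 ≈ 0.953800
step 2 [2y] zero: DF = P = 2303/2500 ≈ 0.921200

1 1 4769/5000
2 2 2303/2500
DF(1y) is solved at step 1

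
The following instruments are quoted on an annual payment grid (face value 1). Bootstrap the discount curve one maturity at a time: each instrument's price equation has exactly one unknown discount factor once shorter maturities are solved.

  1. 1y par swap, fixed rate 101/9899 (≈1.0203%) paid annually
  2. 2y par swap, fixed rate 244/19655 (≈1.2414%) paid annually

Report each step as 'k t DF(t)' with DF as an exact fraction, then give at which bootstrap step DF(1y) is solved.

step 1 [1y] swap r/1=101/9899: DF=(1 − 101/9899·(0))/(1+101/9899) = 9899/10000 ≈ 0.989900
step 2 [2y] swap r/1=244/19655: DF=(1 − 244/19655·(0.989900))/(1+244/19655) = 2439/2500 ≈ 0.975600

1 1 9899/10000
2 2 2439/2500
DF(1y) is solved at step 1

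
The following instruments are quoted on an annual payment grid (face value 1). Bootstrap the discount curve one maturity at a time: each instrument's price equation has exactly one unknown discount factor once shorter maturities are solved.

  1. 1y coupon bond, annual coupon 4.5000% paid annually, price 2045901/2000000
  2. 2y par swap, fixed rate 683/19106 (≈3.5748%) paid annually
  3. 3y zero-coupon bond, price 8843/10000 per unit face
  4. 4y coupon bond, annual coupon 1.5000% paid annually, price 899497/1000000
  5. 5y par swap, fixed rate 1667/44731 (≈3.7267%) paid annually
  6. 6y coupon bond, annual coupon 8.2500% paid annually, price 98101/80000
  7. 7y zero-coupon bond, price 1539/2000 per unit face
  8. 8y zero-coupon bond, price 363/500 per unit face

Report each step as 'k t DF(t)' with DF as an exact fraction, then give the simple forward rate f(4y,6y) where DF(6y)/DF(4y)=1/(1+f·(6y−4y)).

1 1 9789/10000
2 2 9317/10000
3 3 8843/10000
4 4 8449/10000
5 5 8333/10000
6 6 7919/10000
7 7 1539/2000
8 8 363/500
f(4y,6y) = ((8449/10000)/(7919/10000) − 1)/(2) = 265/7919 ≈ 3.3464%

step 1 [1y] bond c/1=9/200: DF=(2045901/2000000 − 9/200·(0))/(1+9/200) = 9789/10000 ≈ 0.978900
step 2 [2y] swap r/1=683/19106: DF=(1 − 683/19106·(0.978900))/(1+683/19106) = 9317/10000 ≈ 0.931700
step 3 [3y] zero: DF = P = 8843/10000 ≈ 0.884300
step 4 [4y] bond c/1=3/200: DF=(899497/1000000 − 3/200·(0.978900+0.931700+0.884300))/(1+3/200) = 8449/10000 ≈ 0.844900
step 5 [5y] swap r/1=1667/44731: DF=(1 − 1667/44731·(0.978900+0.931700+0.884300+0.844900))/(1+1667/44731) = 8333/10000 ≈ 0.833300
step 6 [6y] bond c/1=33/400: DF=(98101/80000 − 33/400·(0.978900+0.931700+0.884300+0.844900+0.833300))/(1+33/400) = 7919/10000 ≈ 0.791900
step 7 [7y] zero: DF = P = 1539/2000 ≈ 0.769500
step 8 [8y] zero: DF = P = 363/500 ≈ 0.726000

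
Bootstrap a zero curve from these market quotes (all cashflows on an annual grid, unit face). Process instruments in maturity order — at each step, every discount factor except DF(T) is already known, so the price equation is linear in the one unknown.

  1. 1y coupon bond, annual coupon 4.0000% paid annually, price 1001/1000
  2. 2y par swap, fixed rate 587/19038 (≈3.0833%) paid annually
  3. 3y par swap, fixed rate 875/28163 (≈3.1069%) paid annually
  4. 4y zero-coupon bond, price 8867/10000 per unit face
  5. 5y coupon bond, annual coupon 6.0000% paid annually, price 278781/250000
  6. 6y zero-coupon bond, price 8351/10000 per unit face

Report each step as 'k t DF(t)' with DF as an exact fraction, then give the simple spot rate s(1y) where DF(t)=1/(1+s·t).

step 1 [1y] bond c/1=1/25: DF=(1001/1000 − 1/25·(0))/(1+1/25) = 77/80 ≈ 0.962500
step 2 [2y] swap r/1=587/19038: DF=(1 − 587/19038·(0.962500))/(1+587/19038) = 9413/10000 ≈ 0.941300
step 3 [3y] swap r/1=875/28163: DF=(1 − 875/28163·(0.962500+0.941300))/(1+875/28163) = 73/80 ≈ 0.912500
step 4 [4y] zero: DF = P = 8867/10000 ≈ 0.886700
step 5 [5y] bond c/1=3/50: DF=(278781/250000 − 3/50·(0.962500+0.941300+0.912500+0.886700))/(1+3/50) = 1053/1250 ≈ 0.842400
step 6 [6y] zero: DF = P = 8351/10000 ≈ 0.835100

1 1 77/80
2 2 9413/10000
3 3 73/80
4 4 8867/10000
5 5 1053/1250
6 6 8351/10000
s(1y) = (1/(77/80) − 1)/(1) = 3/77 ≈ 3.8961%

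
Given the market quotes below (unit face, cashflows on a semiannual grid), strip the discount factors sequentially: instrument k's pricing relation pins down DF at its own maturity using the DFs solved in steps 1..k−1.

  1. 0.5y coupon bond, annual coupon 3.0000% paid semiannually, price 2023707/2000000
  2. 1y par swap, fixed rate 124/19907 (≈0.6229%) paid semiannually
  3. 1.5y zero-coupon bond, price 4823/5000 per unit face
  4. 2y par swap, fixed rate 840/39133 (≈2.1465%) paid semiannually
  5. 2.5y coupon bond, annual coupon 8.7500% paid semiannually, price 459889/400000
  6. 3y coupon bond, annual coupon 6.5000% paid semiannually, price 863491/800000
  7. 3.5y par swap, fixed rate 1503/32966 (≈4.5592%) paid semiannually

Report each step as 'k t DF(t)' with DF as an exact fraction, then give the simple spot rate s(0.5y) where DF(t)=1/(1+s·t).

1 1/2 9969/10000
2 1 4969/5000
3 3/2 4823/5000
4 2 479/500
5 5/2 15/16
6 3 8927/10000
7 7/2 8497/10000
s(0.5y) = (1/(9969/10000) − 1)/(1/2) = 62/9969 ≈ 0.6219%

step 1 [0.5y] bond c/2=3/200: DF=(2023707/2000000 − 3/200·(0))/(1+3/200) = 9969/10000 ≈ 0.996900
step 2 [1y] swap r/2=62/19907: DF=(1 − 62/19907·(0.996900))/(1+62/19907) = 4969/5000 ≈ 0.993800
step 3 [1.5y] zero: DF = P = 4823/5000 ≈ 0.964600
step 4 [2y] swap r/2=420/39133: DF=(1 − 420/39133·(0.996900+0.993800+0.964600))/(1+420/39133) = 479/500 ≈ 0.958000
step 5 [2.5y] bond c/2=7/160: DF=(459889/400000 − 7/160·(0.996900+0.993800+0.964600+0.958000))/(1+7/160) = 15/16 ≈ 0.937500
step 6 [3y] bond c/2=13/400: DF=(863491/800000 − 13/400·(0.996900+0.993800+0.964600+0.958000+0.937500))/(1+13/400) = 8927/10000 ≈ 0.892700
step 7 [3.5y] swap r/2=1503/65932: DF=(1 − 1503/65932·(0.996900+0.993800+0.964600+0.958000+0.937500+0.892700))/(1+1503/65932) = 8497/10000 ≈ 0.849700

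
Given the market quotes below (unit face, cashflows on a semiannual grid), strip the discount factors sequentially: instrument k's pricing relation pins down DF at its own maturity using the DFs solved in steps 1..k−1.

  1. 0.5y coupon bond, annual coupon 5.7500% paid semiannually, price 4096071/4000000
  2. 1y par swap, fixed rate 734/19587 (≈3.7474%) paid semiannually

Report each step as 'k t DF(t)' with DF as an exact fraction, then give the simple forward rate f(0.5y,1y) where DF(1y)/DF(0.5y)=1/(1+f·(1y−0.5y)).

step 1 [0.5y] bond c/2=23/800: DF=(4096071/4000000 − 23/800·(0))/(1+23/800) = 4977/5000 ≈ 0.995400
step 2 [1y] swap r/2=367/19587: DF=(1 − 367/19587·(0.995400))/(1+367/19587) = 9633/10000 ≈ 0.963300

1 1/2 4977/5000
2 1 9633/10000
f(0.5y,1y) = ((4977/5000)/(9633/10000) − 1)/(1/2) = 214/3211 ≈ 6.6646%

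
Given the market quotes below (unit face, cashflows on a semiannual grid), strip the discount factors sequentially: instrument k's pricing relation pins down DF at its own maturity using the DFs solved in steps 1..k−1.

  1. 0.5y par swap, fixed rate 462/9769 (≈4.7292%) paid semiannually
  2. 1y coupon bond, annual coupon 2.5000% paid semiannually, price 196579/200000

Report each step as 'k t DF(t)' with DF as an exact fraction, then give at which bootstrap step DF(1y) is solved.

step 1 [0.5y] swap r/2=231/9769: DF=(1 − 231/9769·(0))/(1+231/9769) = 9769/10000 ≈ 0.976900
step 2 [1y] bond c/2=1/80: DF=(196579/200000 − 1/80·(0.976900))/(1+1/80) = 9587/10000 ≈ 0.958700

1 1/2 9769/10000
2 1 9587/10000
DF(1y) is solved at step 2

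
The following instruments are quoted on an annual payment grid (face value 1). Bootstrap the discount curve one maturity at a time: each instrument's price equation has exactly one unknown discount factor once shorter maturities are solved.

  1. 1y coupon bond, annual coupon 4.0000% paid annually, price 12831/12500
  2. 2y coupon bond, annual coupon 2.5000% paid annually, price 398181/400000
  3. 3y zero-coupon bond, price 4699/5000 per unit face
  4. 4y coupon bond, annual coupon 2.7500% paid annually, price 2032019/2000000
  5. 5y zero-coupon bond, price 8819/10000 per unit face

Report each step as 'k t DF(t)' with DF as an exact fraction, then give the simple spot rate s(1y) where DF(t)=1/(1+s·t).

step 1 [1y] bond c/1=1/25: DF=(12831/12500 − 1/25·(0))/(1+1/25) = 987/1000 ≈ 0.987000
step 2 [2y] bond c/1=1/40: DF=(398181/400000 − 1/40·(0.987000))/(1+1/40) = 9471/10000 ≈ 0.947100
step 3 [3y] zero: DF = P = 4699/5000 ≈ 0.939800
step 4 [4y] bond c/1=11/400: DF=(2032019/2000000 − 11/400·(0.987000+0.947100+0.939800))/(1+11/400) = 9119/10000 ≈ 0.911900
step 5 [5y] zero: DF = P = 8819/10000 ≈ 0.881900

1 1 987/1000
2 2 9471/10000
3 3 4699/5000
4 4 9119/10000
5 5 8819/10000
s(1y) = (1/(987/1000) − 1)/(1) = 13/987 ≈ 1.3171%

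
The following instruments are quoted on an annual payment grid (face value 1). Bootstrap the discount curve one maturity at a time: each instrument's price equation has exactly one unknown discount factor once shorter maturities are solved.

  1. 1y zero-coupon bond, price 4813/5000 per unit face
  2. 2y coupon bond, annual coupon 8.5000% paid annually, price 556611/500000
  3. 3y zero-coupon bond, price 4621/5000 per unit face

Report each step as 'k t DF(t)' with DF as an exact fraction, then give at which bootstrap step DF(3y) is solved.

1 1 4813/5000
2 2 4753/5000
3 3 4621/5000
DF(3y) is solved at step 3

step 1 [1y] zero: DF = P = 4813/5000 ≈ 0.962600
step 2 [2y] bond c/1=17/200: DF=(556611/500000 − 17/200·(0.962600))/(1+17/200) = 4753/5000 ≈ 0.950600
step 3 [3y] zero: DF = P = 4621/5000 ≈ 0.924200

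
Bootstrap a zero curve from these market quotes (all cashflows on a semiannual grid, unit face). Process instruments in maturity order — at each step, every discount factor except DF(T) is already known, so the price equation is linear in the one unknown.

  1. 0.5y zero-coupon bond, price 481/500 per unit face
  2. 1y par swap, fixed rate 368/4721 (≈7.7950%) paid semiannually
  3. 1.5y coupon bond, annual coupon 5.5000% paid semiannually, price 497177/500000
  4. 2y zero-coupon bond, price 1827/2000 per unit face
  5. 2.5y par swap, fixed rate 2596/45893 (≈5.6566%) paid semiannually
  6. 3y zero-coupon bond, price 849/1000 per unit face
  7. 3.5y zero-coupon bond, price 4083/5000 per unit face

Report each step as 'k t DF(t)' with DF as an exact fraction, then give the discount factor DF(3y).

step 1 [0.5y] zero: DF = P = 481/500 ≈ 0.962000
step 2 [1y] swap r/2=184/4721: DF=(1 − 184/4721·(0.962000))/(1+184/4721) = 579/625 ≈ 0.926400
step 3 [1.5y] bond c/2=11/400: DF=(497177/500000 − 11/400·(0.962000+0.926400))/(1+11/400) = 2293/2500 ≈ 0.917200
step 4 [2y] zero: DF = P = 1827/2000 ≈ 0.913500
step 5 [2.5y] swap r/2=1298/45893: DF=(1 − 1298/45893·(0.962000+0.926400+0.917200+0.913500))/(1+1298/45893) = 4351/5000 ≈ 0.870200
step 6 [3y] zero: DF = P = 849/1000 ≈ 0.849000
step 7 [3.5y] zero: DF = P = 4083/5000 ≈ 0.816600

1 1/2 481/500
2 1 579/625
3 3/2 2293/2500
4 2 1827/2000
5 5/2 4351/5000
6 3 849/1000
7 7/2 4083/5000
DF(3y) = 849/1000 ≈ 0.849000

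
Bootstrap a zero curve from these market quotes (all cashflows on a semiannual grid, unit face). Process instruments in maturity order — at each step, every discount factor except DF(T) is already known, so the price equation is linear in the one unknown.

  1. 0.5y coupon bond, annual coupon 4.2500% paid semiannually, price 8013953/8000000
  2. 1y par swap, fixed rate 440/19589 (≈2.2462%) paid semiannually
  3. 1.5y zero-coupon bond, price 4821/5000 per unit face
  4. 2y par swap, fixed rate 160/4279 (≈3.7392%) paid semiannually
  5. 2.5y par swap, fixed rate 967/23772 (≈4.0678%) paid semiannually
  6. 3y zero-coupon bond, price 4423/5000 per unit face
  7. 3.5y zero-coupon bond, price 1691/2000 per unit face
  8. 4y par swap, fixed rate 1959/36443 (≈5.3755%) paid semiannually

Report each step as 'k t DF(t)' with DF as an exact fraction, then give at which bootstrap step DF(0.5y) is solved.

step 1 [0.5y] bond c/2=17/800: DF=(8013953/8000000 − 17/800·(0))/(1+17/800) = 9809/10000 ≈ 0.980900
step 2 [1y] swap r/2=220/19589: DF=(1 − 220/19589·(0.980900))/(1+220/19589) = 489/500 ≈ 0.978000
step 3 [1.5y] zero: DF = P = 4821/5000 ≈ 0.964200
step 4 [2y] swap r/2=80/4279: DF=(1 − 80/4279·(0.980900+0.978000+0.964200))/(1+80/4279) = 116/125 ≈ 0.928000
step 5 [2.5y] swap r/2=967/47544: DF=(1 − 967/47544·(0.980900+0.978000+0.964200+0.928000))/(1+967/47544) = 9033/10000 ≈ 0.903300
step 6 [3y] zero: DF = P = 4423/5000 ≈ 0.884600
step 7 [3.5y] zero: DF = P = 1691/2000 ≈ 0.845500
step 8 [4y] swap r/2=1959/72886: DF=(1 − 1959/72886·(0.980900+0.978000+0.964200+0.928000+0.903300+0.884600+0.845500))/(1+1959/72886) = 8041/10000 ≈ 0.804100

1 1/2 9809/10000
2 1 489/500
3 3/2 4821/5000
4 2 116/125
5 5/2 9033/10000
6 3 4423/5000
7 7/2 1691/2000
8 4 8041/10000
DF(0.5y) is solved at step 1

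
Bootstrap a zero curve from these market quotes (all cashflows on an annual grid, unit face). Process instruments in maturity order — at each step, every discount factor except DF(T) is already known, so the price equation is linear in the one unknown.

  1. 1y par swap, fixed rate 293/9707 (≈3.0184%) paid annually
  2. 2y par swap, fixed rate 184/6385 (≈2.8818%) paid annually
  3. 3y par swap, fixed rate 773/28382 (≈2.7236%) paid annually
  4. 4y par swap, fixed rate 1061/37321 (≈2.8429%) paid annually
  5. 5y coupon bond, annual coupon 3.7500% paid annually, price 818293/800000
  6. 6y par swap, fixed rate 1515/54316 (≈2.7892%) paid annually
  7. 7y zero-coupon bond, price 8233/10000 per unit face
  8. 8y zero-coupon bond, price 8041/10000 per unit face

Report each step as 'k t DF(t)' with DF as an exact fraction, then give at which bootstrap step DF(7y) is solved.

1 1 9707/10000
2 2 1181/1250
3 3 9227/10000
4 4 8939/10000
5 5 851/1000
6 6 1697/2000
7 7 8233/10000
8 8 8041/10000
DF(7y) is solved at step 7

step 1 [1y] swap r/1=293/9707: DF=(1 − 293/9707·(0))/(1+293/9707) = 9707/10000 ≈ 0.970700
step 2 [2y] swap r/1=184/6385: DF=(1 − 184/6385·(0.970700))/(1+184/6385) = 1181/1250 ≈ 0.944800
step 3 [3y] swap r/1=773/28382: DF=(1 − 773/28382·(0.970700+0.944800))/(1+773/28382) = 9227/10000 ≈ 0.922700
step 4 [4y] swap r/1=1061/37321: DF=(1 − 1061/37321·(0.970700+0.944800+0.922700))/(1+1061/37321) = 8939/10000 ≈ 0.893900
step 5 [5y] bond c/1=3/80: DF=(818293/800000 − 3/80·(0.970700+0.944800+0.922700+0.893900))/(1+3/80) = 851/1000 ≈ 0.851000
step 6 [6y] swap r/1=1515/54316: DF=(1 − 1515/54316·(0.970700+0.944800+0.922700+0.893900+0.851000))/(1+1515/54316) = 1697/2000 ≈ 0.848500
step 7 [7y] zero: DF = P = 8233/10000 ≈ 0.823300
step 8 [8y] zero: DF = P = 8041/10000 ≈ 0.804100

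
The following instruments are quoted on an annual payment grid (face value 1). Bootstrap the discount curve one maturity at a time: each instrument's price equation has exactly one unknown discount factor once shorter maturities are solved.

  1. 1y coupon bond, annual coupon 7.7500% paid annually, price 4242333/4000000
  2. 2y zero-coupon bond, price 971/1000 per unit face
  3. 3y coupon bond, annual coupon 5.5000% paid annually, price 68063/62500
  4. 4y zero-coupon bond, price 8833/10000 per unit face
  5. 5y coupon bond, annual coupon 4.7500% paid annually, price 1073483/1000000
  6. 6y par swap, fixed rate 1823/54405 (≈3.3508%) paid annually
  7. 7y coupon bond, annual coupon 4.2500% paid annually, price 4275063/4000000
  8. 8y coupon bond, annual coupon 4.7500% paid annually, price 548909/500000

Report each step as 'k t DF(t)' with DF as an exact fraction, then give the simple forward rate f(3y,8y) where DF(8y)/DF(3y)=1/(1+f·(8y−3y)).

step 1 [1y] bond c/1=31/400: DF=(4242333/4000000 − 31/400·(0))/(1+31/400) = 9843/10000 ≈ 0.984300
step 2 [2y] zero: DF = P = 971/1000 ≈ 0.971000
step 3 [3y] bond c/1=11/200: DF=(68063/62500 − 11/200·(0.984300+0.971000))/(1+11/200) = 9303/10000 ≈ 0.930300
step 4 [4y] zero: DF = P = 8833/10000 ≈ 0.883300
step 5 [5y] bond c/1=19/400: DF=(1073483/1000000 − 19/400·(0.984300+0.971000+0.930300+0.883300))/(1+19/400) = 8539/10000 ≈ 0.853900
step 6 [6y] swap r/1=1823/54405: DF=(1 − 1823/54405·(0.984300+0.971000+0.930300+0.883300+0.853900))/(1+1823/54405) = 8177/10000 ≈ 0.817700
step 7 [7y] bond c/1=17/400: DF=(4275063/4000000 − 17/400·(0.984300+0.971000+0.930300+0.883300+0.853900+0.817700))/(1+17/400) = 4017/5000 ≈ 0.803400
step 8 [8y] bond c/1=19/400: DF=(548909/500000 − 19/400·(0.984300+0.971000+0.930300+0.883300+0.853900+0.817700+0.803400))/(1+19/400) = 7649/10000 ≈ 0.764900

1 1 9843/10000
2 2 971/1000
3 3 9303/10000
4 4 8833/10000
5 5 8539/10000
6 6 8177/10000
7 7 4017/5000
8 8 7649/10000
f(3y,8y) = ((9303/10000)/(7649/10000) − 1)/(5) = 1654/38245 ≈ 4.3247%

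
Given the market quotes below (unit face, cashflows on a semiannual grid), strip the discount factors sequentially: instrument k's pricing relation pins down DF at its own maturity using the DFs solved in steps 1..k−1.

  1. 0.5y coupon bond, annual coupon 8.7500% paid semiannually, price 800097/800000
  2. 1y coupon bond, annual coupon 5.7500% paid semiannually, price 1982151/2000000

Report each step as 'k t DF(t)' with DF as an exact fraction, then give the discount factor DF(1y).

1 1/2 4791/5000
2 1 4683/5000
DF(1y) = 4683/5000 ≈ 0.936600

step 1 [0.5y] bond c/2=7/160: DF=(800097/800000 − 7/160·(0))/(1+7/160) = 4791/5000 ≈ 0.958200
step 2 [1y] bond c/2=23/800: DF=(1982151/2000000 − 23/800·(0.958200))/(1+23/800) = 4683/5000 ≈ 0.936600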